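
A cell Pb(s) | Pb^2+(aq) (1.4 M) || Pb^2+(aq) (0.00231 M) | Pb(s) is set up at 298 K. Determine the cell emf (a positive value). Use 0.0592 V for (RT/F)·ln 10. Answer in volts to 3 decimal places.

0.082 V

For a concentration cell E°cell = 0, since both electrodes use the same couple.
The compartment with the higher Pb^2+(aq) concentration (1.4 M) acts as the cathode; ions are reduced there and produced at the dilute (0.00231 M) anode.
With n = 2, Ecell = −(0.0592/2)·log([dilute]/[conc]) = −(0.0592/2)·log(0.00231/1.4) = +0.082 V.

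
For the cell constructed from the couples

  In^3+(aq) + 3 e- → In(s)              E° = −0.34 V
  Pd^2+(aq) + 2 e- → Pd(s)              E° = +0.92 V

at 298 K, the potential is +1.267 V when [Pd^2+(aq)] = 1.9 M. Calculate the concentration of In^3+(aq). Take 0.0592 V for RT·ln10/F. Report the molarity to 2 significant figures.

1.2 M

The Pd²⁺/Pd couple has the larger reduction potential, so it is the cathode: E°cell = +0.92 − (−0.34) = +1.26 V and n = 6.
From the Nernst equation, log Q = n(E° − E)/0.0592 = 6·(+1.26 − (+1.267))/0.0592 = −0.709.
The balanced reaction is 3 Pd^2+(aq) + 2 In(s) → 3 Pd(s) + 2 In^3+(aq), so Q = [In^3+(aq)]^2 / [Pd^2+(aq)]^3.
Solving for the unknown gives log [In^3+(aq)] = 0.064, so [In^3+(aq)] ≈ 1.2 M.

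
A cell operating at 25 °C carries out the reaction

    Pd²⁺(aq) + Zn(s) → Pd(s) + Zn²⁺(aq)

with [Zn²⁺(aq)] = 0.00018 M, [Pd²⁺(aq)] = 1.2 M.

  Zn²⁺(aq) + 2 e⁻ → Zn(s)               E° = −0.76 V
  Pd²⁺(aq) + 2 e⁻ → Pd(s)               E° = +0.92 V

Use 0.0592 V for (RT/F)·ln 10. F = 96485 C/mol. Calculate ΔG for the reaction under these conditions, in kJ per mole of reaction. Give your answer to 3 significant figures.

−346 kJ/mol

The standard cell potential is +0.92 − (−0.76) = +1.68 V, with n = 2 electrons in the balanced equation.
The reaction quotient is [Zn²⁺(aq)] / [Pd²⁺(aq)] = 0.00015; by Nernst, E = +1.68 − (0.0592/2)(−3.824) = +1.7932 V.
ΔG = −nFE = −(2)(96485)(+1.7932) J/mol = −346 kJ/mol.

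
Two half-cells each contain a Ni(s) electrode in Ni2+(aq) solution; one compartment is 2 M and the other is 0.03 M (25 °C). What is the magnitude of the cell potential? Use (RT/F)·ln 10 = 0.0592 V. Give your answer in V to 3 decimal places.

0.054 V

For a concentration cell E°cell = 0, since both electrodes use the same couple.
The compartment with the higher Ni2+(aq) concentration (2 M) acts as the cathode; ions are reduced there and produced at the dilute (0.03 M) anode.
With n = 2, Ecell = −(0.0592/2)·log([dilute]/[conc]) = −(0.0592/2)·log(0.03/2) = +0.054 V.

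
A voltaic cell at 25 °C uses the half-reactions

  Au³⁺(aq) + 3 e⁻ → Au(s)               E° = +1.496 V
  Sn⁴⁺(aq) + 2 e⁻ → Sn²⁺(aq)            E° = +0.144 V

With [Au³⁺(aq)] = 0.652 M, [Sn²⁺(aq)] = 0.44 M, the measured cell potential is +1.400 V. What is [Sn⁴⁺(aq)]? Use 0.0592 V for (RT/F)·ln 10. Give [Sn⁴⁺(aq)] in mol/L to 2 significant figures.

Au³⁺/Au is the cathode (higher E°); E°cell = +1.496 − (+0.144) = +1.352 V with n = 6.
From the Nernst equation, log Q = n(E° − E)/0.0592 = 6·(+1.352 − (+1.400))/0.0592 = −4.865.
The balanced reaction is 2 Au³⁺(aq) + 3 Sn²⁺(aq) → 2 Au(s) + 3 Sn⁴⁺(aq), so Q = [Sn⁴⁺(aq)]^3 / ([Au³⁺(aq)]^2·[Sn²⁺(aq)]^3).
Isolating [Sn⁴⁺(aq)] in Q = 10^{−4.865} yields log [Sn⁴⁺(aq)] = −2.102, i.e. 0.0079 M.

0.0079 M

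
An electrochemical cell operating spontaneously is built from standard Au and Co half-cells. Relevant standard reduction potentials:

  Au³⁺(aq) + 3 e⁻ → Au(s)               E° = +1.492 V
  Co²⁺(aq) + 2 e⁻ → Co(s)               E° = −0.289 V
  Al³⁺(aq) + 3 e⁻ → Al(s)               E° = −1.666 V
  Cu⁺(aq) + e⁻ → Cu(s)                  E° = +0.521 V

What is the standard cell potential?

Of the two couples in this cell, the one with the more positive reduction potential is reduced at the cathode: here that is Au³⁺/Au (+1.492 V); Co²⁺/Co (−0.289 V) is the anode.
E°cell = E°(cathode) − E°(anode) = +1.492 − (−0.289) = +1.781 V.

+1.781 V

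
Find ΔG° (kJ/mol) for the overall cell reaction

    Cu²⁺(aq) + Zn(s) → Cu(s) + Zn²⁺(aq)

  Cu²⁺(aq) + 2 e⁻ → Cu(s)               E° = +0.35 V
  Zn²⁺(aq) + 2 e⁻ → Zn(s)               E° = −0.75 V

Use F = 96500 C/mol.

In the reaction as written Cu²⁺(aq) is reduced, so the Cu²⁺/Cu couple is the cathode and Zn²⁺/Zn is the anode.
E°cell = +0.35 − (−0.75) = +1.10 V; balancing electrons gives n = 2.
ΔG° = −nFE°cell = −(2)(96500)(+1.10) J/mol = −212 kJ/mol.

−212 kJ/mol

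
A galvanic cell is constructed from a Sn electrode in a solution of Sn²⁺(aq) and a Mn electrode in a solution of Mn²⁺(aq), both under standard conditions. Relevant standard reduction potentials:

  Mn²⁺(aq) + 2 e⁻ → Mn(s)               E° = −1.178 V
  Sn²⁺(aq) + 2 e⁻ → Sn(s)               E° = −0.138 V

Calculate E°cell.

+1.040 V

The Sn²⁺/Sn couple has the higher E°, so Sn ion is reduced (cathode) and Mn is oxidized (anode).
E°cell = E°(cathode) − E°(anode) = −0.138 − (−1.178) = +1.040 V.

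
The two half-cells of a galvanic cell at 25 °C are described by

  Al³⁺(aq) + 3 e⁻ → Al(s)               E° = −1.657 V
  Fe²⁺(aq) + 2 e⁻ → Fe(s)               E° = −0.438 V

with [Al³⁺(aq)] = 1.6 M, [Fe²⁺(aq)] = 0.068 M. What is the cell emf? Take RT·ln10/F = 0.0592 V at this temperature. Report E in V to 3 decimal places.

+1.180 V

The Fe²⁺/Fe couple has the more positive E°, so it is the cathode; Al³⁺/Al is the anode.
The standard potential is −0.438 − (−1.657) = +1.219 V and the balanced reaction transfers n = 6 electrons.
Balancing gives 3 Fe²⁺(aq) + 2 Al(s) → 3 Fe(s) + 2 Al³⁺(aq); hence Q = [Al³⁺(aq)]^2 / [Fe²⁺(aq)]^3 = 8.14×10^3 (log Q = 3.911).
Applying E = E° − (RT ln10/nF)·log Q gives +1.219 − (0.0592/6)(3.911) = +1.180 V.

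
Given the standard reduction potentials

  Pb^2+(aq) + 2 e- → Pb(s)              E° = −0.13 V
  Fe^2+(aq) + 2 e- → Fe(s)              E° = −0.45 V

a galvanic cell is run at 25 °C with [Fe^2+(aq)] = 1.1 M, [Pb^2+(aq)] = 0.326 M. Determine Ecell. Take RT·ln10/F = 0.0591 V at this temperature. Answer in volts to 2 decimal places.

+0.30 V

Pb²⁺/Pb is reduced (cathode, E° = −0.13 V) and Fe²⁺/Fe is oxidized (anode).
E°cell = −0.13 − (−0.45) = +0.32 V, with n = 2 electrons transferred.
Balancing gives Pb^2+(aq) + Fe(s) → Pb(s) + Fe^2+(aq); hence Q = [Fe^2+(aq)] / [Pb^2+(aq)] = 3.37 (log Q = 0.528).
Applying E = E° − (RT ln10/nF)·log Q gives +0.32 − (0.0591/2)(0.528) = +0.30 V.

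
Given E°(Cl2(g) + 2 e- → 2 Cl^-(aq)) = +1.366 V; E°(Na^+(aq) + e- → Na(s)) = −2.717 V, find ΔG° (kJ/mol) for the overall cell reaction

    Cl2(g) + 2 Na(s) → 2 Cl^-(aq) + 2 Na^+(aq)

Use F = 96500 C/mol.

−788 kJ/mol

In the reaction as written Cl2(g) is reduced, so the Cl₂/Cl⁻ couple is the cathode and Na⁺/Na is the anode.
E°cell = +1.366 − (−2.717) = +4.083 V; balancing electrons gives n = 2.
ΔG° = −nFE°cell = −(2)(96500)(+4.083) J/mol = −788 kJ/mol.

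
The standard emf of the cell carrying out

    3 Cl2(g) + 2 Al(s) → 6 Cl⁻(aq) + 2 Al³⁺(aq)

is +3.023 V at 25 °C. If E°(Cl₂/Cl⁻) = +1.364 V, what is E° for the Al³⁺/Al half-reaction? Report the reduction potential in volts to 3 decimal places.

−1.659 V

In the reaction as written the Cl₂/Cl⁻ couple is reduced (cathode) and Al³⁺/Al is oxidized (anode), so E°cell = E°(Cl₂/Cl⁻) − E°(Al³⁺/Al).
E°(Al³⁺/Al) = E°(cathode) − E°cell = +1.364 − (+3.023) = −1.659 V.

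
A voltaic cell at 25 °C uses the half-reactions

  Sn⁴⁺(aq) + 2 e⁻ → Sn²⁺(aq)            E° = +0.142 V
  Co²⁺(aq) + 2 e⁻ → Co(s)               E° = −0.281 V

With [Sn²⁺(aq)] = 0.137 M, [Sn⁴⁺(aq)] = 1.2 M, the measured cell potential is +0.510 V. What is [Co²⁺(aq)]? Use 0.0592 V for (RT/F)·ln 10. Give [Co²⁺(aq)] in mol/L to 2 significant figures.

With Sn⁴⁺/Sn²⁺ at the cathode and Co²⁺/Co at the anode, E°cell = +0.142 − (−0.281) = +0.423 V (n = 2).
From the Nernst equation, log Q = n(E° − E)/0.0592 = 2·(+0.423 − (+0.510))/0.0592 = −2.939.
For Sn⁴⁺(aq) + Co(s) → Sn²⁺(aq) + Co²⁺(aq), the reaction quotient is Q = ([Sn²⁺(aq)]·[Co²⁺(aq)]) / [Sn⁴⁺(aq)].
Substituting the known concentrations and solving, log [Co²⁺(aq)] = −1.997 and [Co²⁺(aq)] = 0.010 M.

0.010 M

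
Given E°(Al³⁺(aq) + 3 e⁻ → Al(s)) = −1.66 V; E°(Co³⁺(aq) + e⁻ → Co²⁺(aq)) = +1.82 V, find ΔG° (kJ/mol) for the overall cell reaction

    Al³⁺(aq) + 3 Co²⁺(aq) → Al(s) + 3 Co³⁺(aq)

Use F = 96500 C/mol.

+1007 kJ/mol

In the reaction as written Al³⁺(aq) is reduced, so the Al³⁺/Al couple is the cathode and Co³⁺/Co²⁺ is the anode.
E°cell = −1.66 − (+1.82) = −3.48 V; balancing electrons gives n = 3.
ΔG° = −nFE°cell = −(3)(96500)(−3.48) J/mol = +1007 kJ/mol.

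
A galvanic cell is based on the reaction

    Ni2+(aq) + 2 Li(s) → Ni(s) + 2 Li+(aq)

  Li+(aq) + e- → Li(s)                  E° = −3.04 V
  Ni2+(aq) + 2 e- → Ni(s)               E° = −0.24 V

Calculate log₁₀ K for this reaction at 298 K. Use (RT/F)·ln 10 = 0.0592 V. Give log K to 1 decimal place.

log K = 94.6

The Ni²⁺/Ni couple is reduced (cathode); E°cell = −0.24 − (−3.04) = +2.80 V with n = 2.
At equilibrium E = 0, so log K = nE°cell / 0.0592 = (2)(+2.80) / 0.0592 = 94.6.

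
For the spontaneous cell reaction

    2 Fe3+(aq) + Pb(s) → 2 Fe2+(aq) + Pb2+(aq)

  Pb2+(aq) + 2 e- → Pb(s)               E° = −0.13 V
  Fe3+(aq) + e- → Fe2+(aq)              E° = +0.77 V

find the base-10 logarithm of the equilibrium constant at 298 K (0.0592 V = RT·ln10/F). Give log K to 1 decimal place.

log K = 30.4

The Fe³⁺/Fe²⁺ couple is reduced (cathode); E°cell = +0.77 − (−0.13) = +0.90 V with n = 2.
At equilibrium E = 0, so log K = nE°cell / 0.0592 = (2)(+0.90) / 0.0592 = 30.4.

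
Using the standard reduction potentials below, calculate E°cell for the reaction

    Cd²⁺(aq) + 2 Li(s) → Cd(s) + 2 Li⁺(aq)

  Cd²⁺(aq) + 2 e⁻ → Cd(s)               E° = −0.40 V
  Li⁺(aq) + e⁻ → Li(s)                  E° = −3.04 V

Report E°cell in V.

+2.64 V

Cd²⁺(aq) gains electrons, so the Cd²⁺/Cd couple is the cathode; the Li⁺/Li couple is the anode.
E°cell = E°(cathode) − E°(anode) = −0.40 − (−3.04) = +2.64 V.
The positive value indicates the reaction is spontaneous as written.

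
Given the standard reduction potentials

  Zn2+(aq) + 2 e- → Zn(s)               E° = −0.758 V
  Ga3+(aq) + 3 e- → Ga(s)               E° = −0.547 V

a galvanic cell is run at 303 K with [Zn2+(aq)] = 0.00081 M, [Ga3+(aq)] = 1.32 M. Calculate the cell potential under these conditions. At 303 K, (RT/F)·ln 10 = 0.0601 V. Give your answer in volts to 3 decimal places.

The Ga³⁺/Ga couple has the more positive E°, so it is the cathode; Zn²⁺/Zn is the anode.
The standard potential is −0.547 − (−0.758) = +0.211 V and the balanced reaction transfers n = 6 electrons.
Balancing gives 2 Ga3+(aq) + 3 Zn(s) → 2 Ga(s) + 3 Zn2+(aq); hence Q = [Zn2+(aq)]^3 / [Ga3+(aq)]^2 = 3.05×10^−10 (log Q = −9.516).
E = E° − (0.0601/n)·log Q = +0.211 − (0.0601/6)(−9.516) = +0.306 V.

+0.306 V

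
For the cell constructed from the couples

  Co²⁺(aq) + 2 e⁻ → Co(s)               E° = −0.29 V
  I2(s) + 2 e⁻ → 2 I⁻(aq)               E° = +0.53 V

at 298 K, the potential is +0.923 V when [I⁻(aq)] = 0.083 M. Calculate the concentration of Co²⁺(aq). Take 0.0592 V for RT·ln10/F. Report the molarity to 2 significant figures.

The I₂/I⁻ couple has the larger reduction potential, so it is the cathode: E°cell = +0.53 − (−0.29) = +0.82 V and n = 2.
Since E = E° − (0.0592/n)·log Q, log Q = n(E° − E)/0.0592 = −3.480.
The balanced reaction is I2(s) + Co(s) → 2 I⁻(aq) + Co²⁺(aq), so Q = [I⁻(aq)]^2·[Co²⁺(aq)].
Isolating [Co²⁺(aq)] in Q = 10^{−3.480} yields log [Co²⁺(aq)] = −1.318, i.e. 0.048 M.

0.048 M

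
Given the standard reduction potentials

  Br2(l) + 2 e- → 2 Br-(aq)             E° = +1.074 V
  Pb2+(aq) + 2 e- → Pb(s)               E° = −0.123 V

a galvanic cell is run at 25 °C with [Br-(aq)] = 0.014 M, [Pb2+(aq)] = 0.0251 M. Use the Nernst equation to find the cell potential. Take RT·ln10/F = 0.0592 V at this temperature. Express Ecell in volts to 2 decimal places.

+1.35 V

Br₂/Br⁻ is reduced (cathode, E° = +1.074 V) and Pb²⁺/Pb is oxidized (anode).
E°cell = E°cat − E°an = +1.074 − (−0.123) = +1.197 V; n = 2.
For the overall reaction Br2(l) + Pb(s) → 2 Br-(aq) + Pb2+(aq), Q = [Br-(aq)]^2·[Pb2+(aq)] = 4.92×10^−6, giving log Q = −5.308.
E = E° − (0.0592/n)·log Q = +1.197 − (0.0592/2)(−5.308) = +1.35 V.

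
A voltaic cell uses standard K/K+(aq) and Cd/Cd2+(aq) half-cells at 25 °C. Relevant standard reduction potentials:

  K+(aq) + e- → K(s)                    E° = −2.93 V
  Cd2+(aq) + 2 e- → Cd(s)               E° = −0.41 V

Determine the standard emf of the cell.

The Cd²⁺/Cd couple has the higher E°, so Cd ion is reduced (cathode) and K is oxidized (anode).
E°cell = E°(cathode) − E°(anode) = −0.41 − (−2.93) = +2.52 V.

+2.52 V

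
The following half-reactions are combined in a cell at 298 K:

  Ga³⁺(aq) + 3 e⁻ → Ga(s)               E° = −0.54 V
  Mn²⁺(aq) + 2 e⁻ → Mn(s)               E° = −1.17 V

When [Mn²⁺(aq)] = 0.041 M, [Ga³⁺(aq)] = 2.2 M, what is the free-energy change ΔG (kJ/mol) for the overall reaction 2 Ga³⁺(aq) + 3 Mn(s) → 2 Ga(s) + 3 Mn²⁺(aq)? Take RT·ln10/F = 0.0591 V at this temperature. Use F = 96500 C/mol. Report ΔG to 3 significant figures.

The standard cell potential is −0.54 − (−1.17) = +0.63 V, with n = 6 electrons in the balanced equation.
Q = [Mn²⁺(aq)]^3 / [Ga³⁺(aq)]^2 = 1.42×10^−5, so log Q = −4.846 and E = +0.63 − (0.0591/6)(−4.846) = +0.6777 V.
Finally ΔG = −nFE = −(6)(96500 C/mol)(+0.6777 V) = −392 kJ/mol.

−392 kJ/mol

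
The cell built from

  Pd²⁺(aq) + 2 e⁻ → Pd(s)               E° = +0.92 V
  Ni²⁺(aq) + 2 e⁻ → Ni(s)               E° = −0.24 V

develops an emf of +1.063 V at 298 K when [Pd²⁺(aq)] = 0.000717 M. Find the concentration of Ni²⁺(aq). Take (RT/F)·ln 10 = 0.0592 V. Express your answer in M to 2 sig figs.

Pd²⁺/Pd is the cathode (higher E°); E°cell = +0.92 − (−0.24) = +1.16 V with n = 2.
From the Nernst equation, log Q = n(E° − E)/0.0592 = 2·(+1.16 − (+1.063))/0.0592 = 3.277.
Balancing electrons gives Pd²⁺(aq) + Ni(s) → Pd(s) + Ni²⁺(aq); thus Q = [Ni²⁺(aq)] / [Pd²⁺(aq)].
Isolating [Ni²⁺(aq)] in Q = 10^{3.277} yields log [Ni²⁺(aq)] = 0.133, i.e. 1.4 M.

1.4 M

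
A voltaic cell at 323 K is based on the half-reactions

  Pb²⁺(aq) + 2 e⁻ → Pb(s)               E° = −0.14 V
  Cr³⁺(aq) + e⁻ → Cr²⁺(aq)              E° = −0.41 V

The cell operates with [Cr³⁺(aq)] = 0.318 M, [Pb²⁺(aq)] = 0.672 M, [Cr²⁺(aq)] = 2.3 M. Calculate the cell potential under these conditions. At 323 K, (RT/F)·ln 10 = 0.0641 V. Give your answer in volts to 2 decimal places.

+0.32 V

Since E°(Pb²⁺/Pb) > E°(Cr³⁺/Cr²⁺), Pb²⁺/Pb serves as the cathode.
The standard potential is −0.14 − (−0.41) = +0.27 V and the balanced reaction transfers n = 2 electrons.
For the overall reaction Pb²⁺(aq) + 2 Cr²⁺(aq) → Pb(s) + 2 Cr³⁺(aq), Q = [Cr³⁺(aq)]^2 / ([Pb²⁺(aq)]·[Cr²⁺(aq)]^2) = 0.0284, giving log Q = −1.546.
Applying E = E° − (RT ln10/nF)·log Q gives +0.27 − (0.0641/2)(−1.546) = +0.32 V.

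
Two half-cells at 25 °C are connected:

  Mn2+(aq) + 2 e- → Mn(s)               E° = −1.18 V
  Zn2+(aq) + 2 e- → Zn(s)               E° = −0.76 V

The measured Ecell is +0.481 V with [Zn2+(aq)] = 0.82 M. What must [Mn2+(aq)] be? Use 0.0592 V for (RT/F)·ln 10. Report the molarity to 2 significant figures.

0.0071 M

With Zn²⁺/Zn at the cathode and Mn²⁺/Mn at the anode, E°cell = −0.76 − (−1.18) = +0.42 V (n = 2).
Since E = E° − (0.0592/n)·log Q, log Q = n(E° − E)/0.0592 = −2.061.
The balanced reaction is Zn2+(aq) + Mn(s) → Zn(s) + Mn2+(aq), so Q = [Mn2+(aq)] / [Zn2+(aq)].
Isolating [Mn2+(aq)] in Q = 10^{−2.061} yields log [Mn2+(aq)] = −2.147, i.e. 0.0071 M.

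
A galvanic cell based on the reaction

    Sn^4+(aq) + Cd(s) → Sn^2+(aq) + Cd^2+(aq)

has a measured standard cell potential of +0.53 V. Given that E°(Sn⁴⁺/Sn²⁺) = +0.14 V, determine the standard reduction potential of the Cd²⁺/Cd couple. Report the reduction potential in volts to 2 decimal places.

−0.39 V

In the reaction as written the Sn⁴⁺/Sn²⁺ couple is reduced (cathode) and Cd²⁺/Cd is oxidized (anode), so E°cell = E°(Sn⁴⁺/Sn²⁺) − E°(Cd²⁺/Cd).
E°(Cd²⁺/Cd) = E°(cathode) − E°cell = +0.14 − (+0.53) = −0.39 V.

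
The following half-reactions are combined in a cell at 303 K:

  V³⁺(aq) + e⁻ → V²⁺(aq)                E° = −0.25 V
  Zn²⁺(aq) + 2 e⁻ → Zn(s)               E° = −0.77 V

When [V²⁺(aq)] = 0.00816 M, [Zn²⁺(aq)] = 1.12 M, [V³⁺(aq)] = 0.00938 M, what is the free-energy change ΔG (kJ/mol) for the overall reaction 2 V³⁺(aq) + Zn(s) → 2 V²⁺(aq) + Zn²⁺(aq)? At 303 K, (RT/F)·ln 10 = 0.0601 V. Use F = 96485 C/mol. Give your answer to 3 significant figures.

E°cell = −0.25 − (−0.77) = +0.52 V; the balanced reaction transfers n = 2 electrons.
The reaction quotient is ([V²⁺(aq)]^2·[Zn²⁺(aq)]) / [V³⁺(aq)]^2 = 0.848; by Nernst, E = +0.52 − (0.0601/2)(−0.072) = +0.5222 V.
Finally ΔG = −nFE = −(2)(96485 C/mol)(+0.5222 V) = −101 kJ/mol.

−101 kJ/mol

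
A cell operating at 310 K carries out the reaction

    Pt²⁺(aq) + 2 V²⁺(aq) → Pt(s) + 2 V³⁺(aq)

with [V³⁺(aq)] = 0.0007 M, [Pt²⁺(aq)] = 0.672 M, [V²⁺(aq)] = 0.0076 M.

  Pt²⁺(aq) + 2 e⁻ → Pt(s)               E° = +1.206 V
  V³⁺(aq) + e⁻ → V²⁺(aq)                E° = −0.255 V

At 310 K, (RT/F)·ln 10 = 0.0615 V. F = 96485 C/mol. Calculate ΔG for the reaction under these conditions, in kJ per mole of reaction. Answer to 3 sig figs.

With Pt²⁺/Pt reduced at the cathode, E°cell = +1.206 − (−0.255) = +1.461 V and n = 2.
The reaction quotient is [V³⁺(aq)]^2 / ([Pt²⁺(aq)]·[V²⁺(aq)]^2) = 0.0126; by Nernst, E = +1.461 − (0.0615/2)(−1.899) = +1.5194 V.
ΔG = −nFE = −(2)(96485)(+1.5194) J/mol = −293 kJ/mol.

−293 kJ/mol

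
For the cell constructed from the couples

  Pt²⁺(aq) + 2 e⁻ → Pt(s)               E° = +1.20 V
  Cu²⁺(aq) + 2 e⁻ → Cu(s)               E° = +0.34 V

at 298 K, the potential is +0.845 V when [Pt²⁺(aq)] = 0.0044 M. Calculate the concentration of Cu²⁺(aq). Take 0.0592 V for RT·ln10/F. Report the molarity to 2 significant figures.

The Pt²⁺/Pt couple has the larger reduction potential, so it is the cathode: E°cell = +1.20 − (+0.34) = +0.86 V and n = 2.
From the Nernst equation, log Q = n(E° − E)/0.0592 = 2·(+0.86 − (+0.845))/0.0592 = 0.507.
Balancing electrons gives Pt²⁺(aq) + Cu(s) → Pt(s) + Cu²⁺(aq); thus Q = [Cu²⁺(aq)] / [Pt²⁺(aq)].
Substituting the known concentrations and solving, log [Cu²⁺(aq)] = −1.850 and [Cu²⁺(aq)] = 0.014 M.

0.014 M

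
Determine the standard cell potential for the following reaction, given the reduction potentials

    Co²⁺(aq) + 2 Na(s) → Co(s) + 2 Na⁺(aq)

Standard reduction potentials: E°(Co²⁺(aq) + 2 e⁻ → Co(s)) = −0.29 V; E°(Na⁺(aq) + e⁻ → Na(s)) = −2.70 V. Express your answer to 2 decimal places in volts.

+2.41 V

Co²⁺(aq) gains electrons, so the Co²⁺/Co couple is the cathode; the Na⁺/Na couple is the anode.
E°cell = E°(cathode) − E°(anode) = −0.29 − (−2.70) = +2.41 V.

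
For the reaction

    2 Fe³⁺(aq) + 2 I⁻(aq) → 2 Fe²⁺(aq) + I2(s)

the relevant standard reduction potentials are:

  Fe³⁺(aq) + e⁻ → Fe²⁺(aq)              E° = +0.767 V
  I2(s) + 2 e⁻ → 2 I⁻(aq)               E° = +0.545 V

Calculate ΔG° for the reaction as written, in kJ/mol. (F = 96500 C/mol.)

−42.8 kJ/mol

In the reaction as written Fe³⁺(aq) is reduced, so the Fe³⁺/Fe²⁺ couple is the cathode and I₂/I⁻ is the anode.
E°cell = +0.767 − (+0.545) = +0.222 V; balancing electrons gives n = 2.
ΔG° = −nFE°cell = −(2)(96500)(+0.222) J/mol = −42.8 kJ/mol.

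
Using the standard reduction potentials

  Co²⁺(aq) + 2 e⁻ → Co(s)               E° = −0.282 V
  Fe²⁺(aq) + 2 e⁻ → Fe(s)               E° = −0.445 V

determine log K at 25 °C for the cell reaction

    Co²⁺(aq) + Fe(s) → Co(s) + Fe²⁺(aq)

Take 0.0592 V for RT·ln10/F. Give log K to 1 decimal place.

log K = 5.5

The Co²⁺/Co couple is reduced (cathode); E°cell = −0.282 − (−0.445) = +0.163 V with n = 2.
At equilibrium E = 0, so log K = nE°cell / 0.0592 = (2)(+0.163) / 0.0592 = 5.5.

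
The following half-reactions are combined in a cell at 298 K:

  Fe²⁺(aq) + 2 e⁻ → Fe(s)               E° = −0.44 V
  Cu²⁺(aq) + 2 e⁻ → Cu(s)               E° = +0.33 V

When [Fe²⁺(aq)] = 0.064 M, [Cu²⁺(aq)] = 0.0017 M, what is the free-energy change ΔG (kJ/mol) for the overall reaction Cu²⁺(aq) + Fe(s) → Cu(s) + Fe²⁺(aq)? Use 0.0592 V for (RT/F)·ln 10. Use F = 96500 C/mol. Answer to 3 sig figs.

E°cell = +0.33 − (−0.44) = +0.77 V; the balanced reaction transfers n = 2 electrons.
Here Q = [Fe²⁺(aq)] / [Cu²⁺(aq)] = 37.6 (log Q = 1.576), giving E = +0.77 − (0.0592/2)·(1.576) = +0.7234 V.
Then ΔG = −nFE = −2 × 96500 × +0.7234 J/mol = −140 kJ/mol.

−140 kJ/mol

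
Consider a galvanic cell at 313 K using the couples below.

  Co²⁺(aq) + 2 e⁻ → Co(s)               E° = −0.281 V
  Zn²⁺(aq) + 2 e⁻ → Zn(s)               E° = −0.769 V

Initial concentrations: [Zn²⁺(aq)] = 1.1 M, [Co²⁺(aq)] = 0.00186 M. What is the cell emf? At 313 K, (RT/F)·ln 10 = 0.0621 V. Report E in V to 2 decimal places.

Since E°(Co²⁺/Co) > E°(Zn²⁺/Zn), Co²⁺/Co serves as the cathode.
E°cell = −0.281 − (−0.769) = +0.488 V, with n = 2 electrons transferred.
Balancing gives Co²⁺(aq) + Zn(s) → Co(s) + Zn²⁺(aq); hence Q = [Zn²⁺(aq)] / [Co²⁺(aq)] = 591 (log Q = 2.772).
E = E° − (0.0621/n)·log Q = +0.488 − (0.0621/2)(2.772) = +0.40 V.

+0.40 V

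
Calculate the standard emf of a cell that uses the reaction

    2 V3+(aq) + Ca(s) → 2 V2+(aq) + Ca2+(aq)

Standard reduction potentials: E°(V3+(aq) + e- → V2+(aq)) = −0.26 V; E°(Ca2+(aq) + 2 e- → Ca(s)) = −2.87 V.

In the reaction as written, V3+(aq) is reduced (cathode) and Ca2+(aq) is produced by oxidation at the anode.
E°cell = E°(cathode) − E°(anode) = −0.26 − (−2.87) = +2.61 V.
The positive value indicates the reaction is spontaneous as written.

+2.61 V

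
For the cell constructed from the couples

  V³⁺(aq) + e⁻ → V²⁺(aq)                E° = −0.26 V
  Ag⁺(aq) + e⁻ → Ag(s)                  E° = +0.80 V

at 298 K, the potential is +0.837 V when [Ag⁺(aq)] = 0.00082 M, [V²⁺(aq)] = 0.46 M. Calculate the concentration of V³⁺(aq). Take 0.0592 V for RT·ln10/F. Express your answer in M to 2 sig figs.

The Ag⁺/Ag couple has the larger reduction potential, so it is the cathode: E°cell = +0.80 − (−0.26) = +1.06 V and n = 1.
Since E = E° − (0.0592/n)·log Q, log Q = n(E° − E)/0.0592 = 3.767.
The balanced reaction is Ag⁺(aq) + V²⁺(aq) → Ag(s) + V³⁺(aq), so Q = [V³⁺(aq)] / ([Ag⁺(aq)]·[V²⁺(aq)]).
Isolating [V³⁺(aq)] in Q = 10^{3.767} yields log [V³⁺(aq)] = 0.344, i.e. 2.2 M.

2.2 M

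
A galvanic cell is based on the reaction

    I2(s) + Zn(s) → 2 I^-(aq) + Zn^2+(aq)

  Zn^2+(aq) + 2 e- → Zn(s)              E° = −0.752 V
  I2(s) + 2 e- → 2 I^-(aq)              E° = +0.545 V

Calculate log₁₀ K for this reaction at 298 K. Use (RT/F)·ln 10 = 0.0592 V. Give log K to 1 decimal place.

log K = 43.8

The I₂/I⁻ couple is reduced (cathode); E°cell = +0.545 − (−0.752) = +1.297 V with n = 2.
At equilibrium E = 0, so log K = nE°cell / 0.0592 = (2)(+1.297) / 0.0592 = 43.8.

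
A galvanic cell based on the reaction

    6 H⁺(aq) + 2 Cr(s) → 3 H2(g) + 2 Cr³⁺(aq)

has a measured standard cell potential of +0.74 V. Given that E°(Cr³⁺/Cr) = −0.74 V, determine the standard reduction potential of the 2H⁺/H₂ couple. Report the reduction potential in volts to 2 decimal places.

In the reaction as written the 2H⁺/H₂ couple is reduced (cathode) and Cr³⁺/Cr is oxidized (anode), so E°cell = E°(2H⁺/H₂) − E°(Cr³⁺/Cr).
E°(2H⁺/H₂) = E°cell + E°(anode) = +0.74 + (−0.74) = +0.00 V.

+0.00 V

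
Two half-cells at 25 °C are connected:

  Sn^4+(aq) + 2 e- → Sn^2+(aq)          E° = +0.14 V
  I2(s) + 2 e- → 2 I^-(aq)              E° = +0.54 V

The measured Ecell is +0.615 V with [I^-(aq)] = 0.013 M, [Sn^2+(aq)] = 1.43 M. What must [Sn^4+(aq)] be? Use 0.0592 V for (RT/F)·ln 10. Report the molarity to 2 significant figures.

I₂/I⁻ is the cathode (higher E°); E°cell = +0.54 − (+0.14) = +0.40 V with n = 2.
From the Nernst equation, log Q = n(E° − E)/0.0592 = 2·(+0.40 − (+0.615))/0.0592 = −7.264.
Balancing electrons gives I2(s) + Sn^2+(aq) → 2 I^-(aq) + Sn^4+(aq); thus Q = ([I^-(aq)]^2·[Sn^4+(aq)]) / [Sn^2+(aq)].
Substituting the known concentrations and solving, log [Sn^4+(aq)] = −3.337 and [Sn^4+(aq)] = 0.00046 M.

0.00046 M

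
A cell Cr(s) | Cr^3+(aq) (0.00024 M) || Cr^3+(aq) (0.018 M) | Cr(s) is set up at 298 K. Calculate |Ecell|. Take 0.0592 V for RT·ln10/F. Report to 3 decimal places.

0.037 V

For a concentration cell E°cell = 0, since both electrodes use the same couple.
The compartment with the higher Cr^3+(aq) concentration (0.018 M) acts as the cathode; ions are reduced there and produced at the dilute (0.00024 M) anode.
With n = 3, Ecell = −(0.0592/3)·log([dilute]/[conc]) = −(0.0592/3)·log(0.00024/0.018) = +0.037 V.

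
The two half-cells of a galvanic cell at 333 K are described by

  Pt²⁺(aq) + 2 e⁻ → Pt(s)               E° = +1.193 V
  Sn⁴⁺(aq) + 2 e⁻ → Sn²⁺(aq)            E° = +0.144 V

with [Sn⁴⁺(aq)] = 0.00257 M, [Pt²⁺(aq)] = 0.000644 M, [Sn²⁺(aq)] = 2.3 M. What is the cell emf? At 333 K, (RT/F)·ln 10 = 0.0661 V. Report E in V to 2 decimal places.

Pt²⁺/Pt is reduced (cathode, E° = +1.193 V) and Sn⁴⁺/Sn²⁺ is oxidized (anode).
E°cell = +1.193 − (+0.144) = +1.049 V, with n = 2 electrons transferred.
Balancing gives Pt²⁺(aq) + Sn²⁺(aq) → Pt(s) + Sn⁴⁺(aq); hence Q = [Sn⁴⁺(aq)] / ([Pt²⁺(aq)]·[Sn²⁺(aq)]) = 1.74 (log Q = 0.239).
E = E° − (0.0661/n)·log Q = +1.049 − (0.0661/2)(0.239) = +1.04 V.

+1.04 V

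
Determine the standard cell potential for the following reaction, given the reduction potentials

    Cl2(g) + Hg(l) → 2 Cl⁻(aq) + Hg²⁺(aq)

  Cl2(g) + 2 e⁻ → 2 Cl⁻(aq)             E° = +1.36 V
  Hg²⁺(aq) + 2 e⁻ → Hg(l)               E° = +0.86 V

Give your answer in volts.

In the reaction as written, Cl2(g) is reduced (cathode) and Hg²⁺(aq) is produced by oxidation at the anode.
E°cell = E°(cathode) − E°(anode) = +1.36 − (+0.86) = +0.50 V.

+0.50 V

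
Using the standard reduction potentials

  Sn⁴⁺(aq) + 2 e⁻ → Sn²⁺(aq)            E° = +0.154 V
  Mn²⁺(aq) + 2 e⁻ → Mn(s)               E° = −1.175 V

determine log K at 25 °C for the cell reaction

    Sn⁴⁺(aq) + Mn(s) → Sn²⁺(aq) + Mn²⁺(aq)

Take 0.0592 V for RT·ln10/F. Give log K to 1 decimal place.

The Sn⁴⁺/Sn²⁺ couple is reduced (cathode); E°cell = +0.154 − (−1.175) = +1.329 V with n = 2.
At equilibrium E = 0, so log K = nE°cell / 0.0592 = (2)(+1.329) / 0.0592 = 44.9.

log K = 44.9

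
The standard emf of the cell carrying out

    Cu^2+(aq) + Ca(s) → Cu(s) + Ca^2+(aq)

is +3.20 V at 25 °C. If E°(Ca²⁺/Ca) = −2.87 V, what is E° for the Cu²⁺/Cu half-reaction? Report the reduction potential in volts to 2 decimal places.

In the reaction as written the Cu²⁺/Cu couple is reduced (cathode) and Ca²⁺/Ca is oxidized (anode), so E°cell = E°(Cu²⁺/Cu) − E°(Ca²⁺/Ca).
E°(Cu²⁺/Cu) = E°cell + E°(anode) = +3.20 + (−2.87) = +0.33 V.

+0.33 V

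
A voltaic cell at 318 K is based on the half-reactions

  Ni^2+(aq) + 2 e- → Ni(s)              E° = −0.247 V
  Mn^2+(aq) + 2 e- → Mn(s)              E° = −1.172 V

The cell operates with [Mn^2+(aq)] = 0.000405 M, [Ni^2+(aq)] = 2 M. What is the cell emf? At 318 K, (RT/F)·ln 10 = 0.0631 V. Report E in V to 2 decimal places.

The Ni²⁺/Ni couple has the more positive E°, so it is the cathode; Mn²⁺/Mn is the anode.
E°cell = −0.247 − (−1.172) = +0.925 V, with n = 2 electrons transferred.
Balancing gives Ni^2+(aq) + Mn(s) → Ni(s) + Mn^2+(aq); hence Q = [Mn^2+(aq)] / [Ni^2+(aq)] = 0.000202 (log Q = −3.694).
By the Nernst equation, E = +0.925 − (0.0631/2)·(−3.694) = +1.04 V.

+1.04 V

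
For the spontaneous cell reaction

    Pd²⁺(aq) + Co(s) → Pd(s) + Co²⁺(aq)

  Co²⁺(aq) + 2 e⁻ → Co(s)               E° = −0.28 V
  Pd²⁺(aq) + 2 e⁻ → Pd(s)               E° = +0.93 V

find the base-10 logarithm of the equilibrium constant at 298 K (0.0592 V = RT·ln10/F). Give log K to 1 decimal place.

log K = 40.9

The Pd²⁺/Pd couple is reduced (cathode); E°cell = +0.93 − (−0.28) = +1.21 V with n = 2.
At equilibrium E = 0, so log K = nE°cell / 0.0592 = (2)(+1.21) / 0.0592 = 40.9.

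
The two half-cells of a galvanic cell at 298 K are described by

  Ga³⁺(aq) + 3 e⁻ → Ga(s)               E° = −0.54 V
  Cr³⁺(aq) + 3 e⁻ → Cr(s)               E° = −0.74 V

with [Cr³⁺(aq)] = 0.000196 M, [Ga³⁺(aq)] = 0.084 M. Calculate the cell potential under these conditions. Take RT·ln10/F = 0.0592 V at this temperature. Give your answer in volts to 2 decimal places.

+0.25 V

Ga³⁺/Ga is reduced (cathode, E° = −0.54 V) and Cr³⁺/Cr is oxidized (anode).
E°cell = −0.54 − (−0.74) = +0.20 V, with n = 3 electrons transferred.
For the overall reaction Ga³⁺(aq) + Cr(s) → Ga(s) + Cr³⁺(aq), Q = [Cr³⁺(aq)] / [Ga³⁺(aq)] = 0.00233, giving log Q = −2.632.
Applying E = E° − (RT ln10/nF)·log Q gives +0.20 − (0.0592/3)(−2.632) = +0.25 V.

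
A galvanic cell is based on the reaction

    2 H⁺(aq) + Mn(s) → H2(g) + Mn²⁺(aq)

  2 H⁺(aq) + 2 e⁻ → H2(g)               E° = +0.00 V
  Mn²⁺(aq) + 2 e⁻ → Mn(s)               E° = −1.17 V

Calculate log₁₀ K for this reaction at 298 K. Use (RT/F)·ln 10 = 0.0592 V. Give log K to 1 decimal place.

log K = 39.5

The 2H⁺/H₂ couple is reduced (cathode); E°cell = +0.00 − (−1.17) = +1.17 V with n = 2.
At equilibrium E = 0, so log K = nE°cell / 0.0592 = (2)(+1.17) / 0.0592 = 39.5.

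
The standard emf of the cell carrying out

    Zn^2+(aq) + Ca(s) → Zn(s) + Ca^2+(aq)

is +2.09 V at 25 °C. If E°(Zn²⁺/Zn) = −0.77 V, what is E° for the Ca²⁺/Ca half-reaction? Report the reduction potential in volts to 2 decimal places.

−2.86 V

In the reaction as written the Zn²⁺/Zn couple is reduced (cathode) and Ca²⁺/Ca is oxidized (anode), so E°cell = E°(Zn²⁺/Zn) − E°(Ca²⁺/Ca).
E°(Ca²⁺/Ca) = E°(cathode) − E°cell = −0.77 − (+2.09) = −2.86 V.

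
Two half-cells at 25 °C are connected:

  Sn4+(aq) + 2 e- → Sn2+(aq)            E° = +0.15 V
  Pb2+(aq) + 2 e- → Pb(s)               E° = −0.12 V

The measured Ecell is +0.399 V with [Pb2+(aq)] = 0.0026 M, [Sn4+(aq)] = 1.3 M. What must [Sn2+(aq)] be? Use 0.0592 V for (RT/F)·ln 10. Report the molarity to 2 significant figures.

With Sn⁴⁺/Sn²⁺ at the cathode and Pb²⁺/Pb at the anode, E°cell = +0.15 − (−0.12) = +0.27 V (n = 2).
From the Nernst equation, log Q = n(E° − E)/0.0592 = 2·(+0.27 − (+0.399))/0.0592 = −4.358.
For Sn4+(aq) + Pb(s) → Sn2+(aq) + Pb2+(aq), the reaction quotient is Q = ([Sn2+(aq)]·[Pb2+(aq)]) / [Sn4+(aq)].
Substituting the known concentrations and solving, log [Sn2+(aq)] = −1.659 and [Sn2+(aq)] = 0.022 M.

0.022 M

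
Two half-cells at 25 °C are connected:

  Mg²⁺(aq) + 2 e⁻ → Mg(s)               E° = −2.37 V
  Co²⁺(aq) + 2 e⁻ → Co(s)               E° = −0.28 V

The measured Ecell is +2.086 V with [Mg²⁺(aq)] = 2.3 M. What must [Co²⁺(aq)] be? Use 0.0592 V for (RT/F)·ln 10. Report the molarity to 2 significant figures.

Co²⁺/Co is the cathode (higher E°); E°cell = −0.28 − (−2.37) = +2.09 V with n = 2.
Since E = E° − (0.0592/n)·log Q, log Q = n(E° − E)/0.0592 = 0.135.
The balanced reaction is Co²⁺(aq) + Mg(s) → Co(s) + Mg²⁺(aq), so Q = [Mg²⁺(aq)] / [Co²⁺(aq)].
Solving for the unknown gives log [Co²⁺(aq)] = 0.227, so [Co²⁺(aq)] ≈ 1.7 M.

1.7 M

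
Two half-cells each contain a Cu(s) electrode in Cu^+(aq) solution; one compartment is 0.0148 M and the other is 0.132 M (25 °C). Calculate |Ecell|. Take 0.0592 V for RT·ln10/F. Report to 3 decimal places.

For a concentration cell E°cell = 0, since both electrodes use the same couple.
The compartment with the higher Cu^+(aq) concentration (0.132 M) acts as the cathode; ions are reduced there and produced at the dilute (0.0148 M) anode.
With n = 1, Ecell = −(0.0592/1)·log([dilute]/[conc]) = −(0.0592/1)·log(0.0148/0.132) = +0.056 V.

0.056 V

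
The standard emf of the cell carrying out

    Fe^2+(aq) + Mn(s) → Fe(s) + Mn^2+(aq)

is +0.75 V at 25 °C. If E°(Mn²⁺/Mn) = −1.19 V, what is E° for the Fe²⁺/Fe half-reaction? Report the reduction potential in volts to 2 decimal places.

−0.44 V

In the reaction as written the Fe²⁺/Fe couple is reduced (cathode) and Mn²⁺/Mn is oxidized (anode), so E°cell = E°(Fe²⁺/Fe) − E°(Mn²⁺/Mn).
E°(Fe²⁺/Fe) = E°cell + E°(anode) = +0.75 + (−1.19) = −0.44 V.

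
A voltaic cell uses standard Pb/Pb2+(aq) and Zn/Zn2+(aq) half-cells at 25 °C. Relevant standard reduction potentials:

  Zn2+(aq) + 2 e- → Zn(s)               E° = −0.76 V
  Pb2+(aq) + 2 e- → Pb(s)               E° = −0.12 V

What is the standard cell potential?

+0.64 V

Of the two couples in this cell, the one with the more positive reduction potential is reduced at the cathode: here that is Pb²⁺/Pb (−0.12 V); Zn²⁺/Zn (−0.76 V) is the anode.
E°cell = E°(cathode) − E°(anode) = −0.12 − (−0.76) = +0.64 V.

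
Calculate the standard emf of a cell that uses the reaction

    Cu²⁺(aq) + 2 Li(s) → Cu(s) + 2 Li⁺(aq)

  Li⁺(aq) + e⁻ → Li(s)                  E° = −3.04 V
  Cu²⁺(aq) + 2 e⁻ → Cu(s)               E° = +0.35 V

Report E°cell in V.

+3.39 V

In the reaction as written, Cu²⁺(aq) is reduced (cathode) and Li⁺(aq) is produced by oxidation at the anode.
E°cell = E°(cathode) − E°(anode) = +0.35 − (−3.04) = +3.39 V.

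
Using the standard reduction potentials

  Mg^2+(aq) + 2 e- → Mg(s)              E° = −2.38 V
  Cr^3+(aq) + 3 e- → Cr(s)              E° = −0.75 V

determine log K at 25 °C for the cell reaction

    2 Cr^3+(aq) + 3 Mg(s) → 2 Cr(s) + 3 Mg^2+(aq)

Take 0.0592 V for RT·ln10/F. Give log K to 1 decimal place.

log K = 165.2

The Cr³⁺/Cr couple is reduced (cathode); E°cell = −0.75 − (−2.38) = +1.63 V with n = 6.
At equilibrium E = 0, so log K = nE°cell / 0.0592 = (6)(+1.63) / 0.0592 = 165.2.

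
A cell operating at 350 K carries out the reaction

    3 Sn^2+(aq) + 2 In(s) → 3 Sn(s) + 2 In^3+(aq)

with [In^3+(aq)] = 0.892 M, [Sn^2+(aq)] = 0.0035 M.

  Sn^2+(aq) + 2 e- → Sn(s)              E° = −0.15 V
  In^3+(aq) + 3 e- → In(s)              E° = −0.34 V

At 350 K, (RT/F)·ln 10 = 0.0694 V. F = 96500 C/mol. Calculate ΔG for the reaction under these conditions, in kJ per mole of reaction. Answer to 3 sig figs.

−61.3 kJ/mol

E°cell = −0.15 − (−0.34) = +0.19 V; the balanced reaction transfers n = 6 electrons.
Q = [In^3+(aq)]^2 / [Sn^2+(aq)]^3 = 1.86×10^7, so log Q = 7.269 and E = +0.19 − (0.0694/6)(7.269) = +0.1059 V.
ΔG = −nFE = −(6)(96500)(+0.1059) J/mol = −61.3 kJ/mol.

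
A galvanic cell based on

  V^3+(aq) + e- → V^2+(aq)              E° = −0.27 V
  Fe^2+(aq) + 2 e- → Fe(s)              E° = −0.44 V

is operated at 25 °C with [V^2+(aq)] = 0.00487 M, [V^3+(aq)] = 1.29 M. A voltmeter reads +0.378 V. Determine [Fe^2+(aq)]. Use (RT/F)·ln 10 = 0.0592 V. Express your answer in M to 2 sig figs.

0.0066 M

The V³⁺/V²⁺ couple has the larger reduction potential, so it is the cathode: E°cell = −0.27 − (−0.44) = +0.17 V and n = 2.
Rearranging E = E° − (0.0592/n)·log Q gives log Q = 2(+0.17 − (+0.378))/0.0592 = −7.027.
The balanced reaction is 2 V^3+(aq) + Fe(s) → 2 V^2+(aq) + Fe^2+(aq), so Q = ([V^2+(aq)]^2·[Fe^2+(aq)]) / [V^3+(aq)]^2.
Isolating [Fe^2+(aq)] in Q = 10^{−7.027} yields log [Fe^2+(aq)] = −2.181, i.e. 0.0066 M.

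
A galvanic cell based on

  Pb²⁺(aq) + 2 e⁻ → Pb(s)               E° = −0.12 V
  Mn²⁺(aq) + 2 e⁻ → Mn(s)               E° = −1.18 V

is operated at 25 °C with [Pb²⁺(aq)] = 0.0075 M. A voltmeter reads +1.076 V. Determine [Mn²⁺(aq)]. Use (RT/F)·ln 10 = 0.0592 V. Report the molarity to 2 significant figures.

The Pb²⁺/Pb couple has the larger reduction potential, so it is the cathode: E°cell = −0.12 − (−1.18) = +1.06 V and n = 2.
Rearranging E = E° − (0.0592/n)·log Q gives log Q = 2(+1.06 − (+1.076))/0.0592 = −0.541.
Balancing electrons gives Pb²⁺(aq) + Mn(s) → Pb(s) + Mn²⁺(aq); thus Q = [Mn²⁺(aq)] / [Pb²⁺(aq)].
Solving for the unknown gives log [Mn²⁺(aq)] = −2.666, so [Mn²⁺(aq)] ≈ 0.0022 M.

0.0022 M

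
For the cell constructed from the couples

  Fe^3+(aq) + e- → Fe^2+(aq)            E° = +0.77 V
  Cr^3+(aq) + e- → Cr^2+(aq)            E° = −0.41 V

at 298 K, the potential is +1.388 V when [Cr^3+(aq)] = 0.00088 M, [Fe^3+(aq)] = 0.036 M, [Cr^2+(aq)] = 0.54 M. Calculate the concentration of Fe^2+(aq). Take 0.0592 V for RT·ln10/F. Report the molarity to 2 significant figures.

Fe³⁺/Fe²⁺ is the cathode (higher E°); E°cell = +0.77 − (−0.41) = +1.18 V with n = 1.
Rearranging E = E° − (0.0592/n)·log Q gives log Q = 1(+1.18 − (+1.388))/0.0592 = −3.514.
The balanced reaction is Fe^3+(aq) + Cr^2+(aq) → Fe^2+(aq) + Cr^3+(aq), so Q = ([Fe^2+(aq)]·[Cr^3+(aq)]) / ([Fe^3+(aq)]·[Cr^2+(aq)]).
Solving for the unknown gives log [Fe^2+(aq)] = −2.170, so [Fe^2+(aq)] ≈ 0.0068 M.

0.0068 M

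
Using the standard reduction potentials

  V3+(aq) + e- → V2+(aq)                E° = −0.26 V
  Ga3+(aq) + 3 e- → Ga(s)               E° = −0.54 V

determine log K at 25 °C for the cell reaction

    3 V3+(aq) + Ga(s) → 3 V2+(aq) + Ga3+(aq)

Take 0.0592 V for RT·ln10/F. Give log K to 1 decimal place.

The V³⁺/V²⁺ couple is reduced (cathode); E°cell = −0.26 − (−0.54) = +0.28 V with n = 3.
At equilibrium E = 0, so log K = nE°cell / 0.0592 = (3)(+0.28) / 0.0592 = 14.2.

log K = 14.2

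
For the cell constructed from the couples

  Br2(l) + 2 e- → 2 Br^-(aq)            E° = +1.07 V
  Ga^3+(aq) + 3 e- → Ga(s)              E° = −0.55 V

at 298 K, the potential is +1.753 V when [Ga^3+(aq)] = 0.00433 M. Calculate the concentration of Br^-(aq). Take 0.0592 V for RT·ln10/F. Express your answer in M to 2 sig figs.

Br₂/Br⁻ is the cathode (higher E°); E°cell = +1.07 − (−0.55) = +1.62 V with n = 6.
Rearranging E = E° − (0.0592/n)·log Q gives log Q = 6(+1.62 − (+1.753))/0.0592 = −13.480.
For 3 Br2(l) + 2 Ga(s) → 6 Br^-(aq) + 2 Ga^3+(aq), the reaction quotient is Q = [Br^-(aq)]^6·[Ga^3+(aq)]^2.
Substituting the known concentrations and solving, log [Br^-(aq)] = −1.459 and [Br^-(aq)] = 0.035 M.

0.035 M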